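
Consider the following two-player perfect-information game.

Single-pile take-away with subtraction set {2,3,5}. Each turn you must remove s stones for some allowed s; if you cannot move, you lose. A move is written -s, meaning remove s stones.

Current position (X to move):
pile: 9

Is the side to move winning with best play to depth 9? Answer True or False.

p1 X@[9]: -2[7]+1* -3[6]-1 -5[4]-1
p2 O@[7]: -2[5]-1* -3[4]-1 -5[2]-1
p3 X@[5]: -2[3]-1 -3[2]-1 -5[0]+1*
p4 O@[0] terminal -1; root [9] d9

X winning at [9]: True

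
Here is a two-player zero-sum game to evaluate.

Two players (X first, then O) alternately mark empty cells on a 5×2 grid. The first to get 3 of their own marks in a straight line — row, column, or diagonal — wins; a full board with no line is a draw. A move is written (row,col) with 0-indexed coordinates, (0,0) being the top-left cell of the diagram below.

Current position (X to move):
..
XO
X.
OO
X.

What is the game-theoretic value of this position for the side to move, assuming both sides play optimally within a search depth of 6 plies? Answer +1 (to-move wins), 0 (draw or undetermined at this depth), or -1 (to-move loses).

value(../XO/X./OO/X., X) = +1

p1 X@[../XO/X./OO/X.]: (0,0)[X./XO/X./OO/X.]+1* (0,1)[.X/XO/X./OO/X.]-1 (2,1)[../XO/XX/OO/X.]+0 (4,1)[../XO/X./OO/XX]-1
p2 O@[X./XO/X./OO/X.] terminal -1; root [../XO/X./OO/X.] d6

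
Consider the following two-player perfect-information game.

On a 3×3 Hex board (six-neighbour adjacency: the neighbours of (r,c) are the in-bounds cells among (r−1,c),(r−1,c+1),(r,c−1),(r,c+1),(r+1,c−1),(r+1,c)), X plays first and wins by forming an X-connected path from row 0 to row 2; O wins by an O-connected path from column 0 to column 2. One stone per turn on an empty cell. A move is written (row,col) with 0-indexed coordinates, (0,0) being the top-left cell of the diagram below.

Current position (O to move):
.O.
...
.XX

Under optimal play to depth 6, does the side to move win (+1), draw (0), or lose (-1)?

value(.O./.../.XX, O) = +1

p1 O@[.O./.../.XX]: (0,0)[OO./.../.XX]-1 (0,2)[.OO/.../.XX]+1* (1,0)[.O./O../.XX]-1 (1,1)[.O./.O./.XX]+1 (1,2)[.O./..O/.XX]+1 (2,0)[.O./.../OXX]-1
p2 X@[.OO/.../.XX]: (0,0)[XOO/.../.XX]-1* (1,0)[.OO/X../.XX]-1 (1,1)[.OO/.X./.XX]-1 (1,2)[.OO/..X/.XX]-1 (2,0)[.OO/.../XXX]-1
p3 O@[XOO/.../.XX]: (1,0)[XOO/O../.XX]+1* (1,1)[XOO/.O./.XX]+1 (1,2)[XOO/..O/.XX]-1 (2,0)[XOO/.../OXX]+1
p4 X@[XOO/O../.XX] terminal -1; root [.O./.../.XX] d6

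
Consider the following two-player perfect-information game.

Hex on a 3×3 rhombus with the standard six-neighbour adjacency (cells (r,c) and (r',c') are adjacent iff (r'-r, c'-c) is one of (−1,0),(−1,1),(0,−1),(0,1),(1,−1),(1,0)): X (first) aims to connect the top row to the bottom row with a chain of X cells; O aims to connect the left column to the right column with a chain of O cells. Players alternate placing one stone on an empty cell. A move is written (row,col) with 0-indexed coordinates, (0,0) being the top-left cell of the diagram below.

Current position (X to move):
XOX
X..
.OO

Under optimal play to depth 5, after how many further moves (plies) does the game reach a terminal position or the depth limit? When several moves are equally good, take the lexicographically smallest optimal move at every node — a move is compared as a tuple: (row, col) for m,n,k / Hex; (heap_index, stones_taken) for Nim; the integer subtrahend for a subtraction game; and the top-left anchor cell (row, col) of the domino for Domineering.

PV length from [XOX/X../.OO]: 1 ply

[XOX/X../.OO] X move#1: (1,1):-1/XOX/XX./.OO, (1,2):-1/XOX/X.X/.OO, (2,0):+1/XOX/X../XOO*
[XOX/X../XOO] end (terminal -1, O#2); searched XOX/X../.OO to 5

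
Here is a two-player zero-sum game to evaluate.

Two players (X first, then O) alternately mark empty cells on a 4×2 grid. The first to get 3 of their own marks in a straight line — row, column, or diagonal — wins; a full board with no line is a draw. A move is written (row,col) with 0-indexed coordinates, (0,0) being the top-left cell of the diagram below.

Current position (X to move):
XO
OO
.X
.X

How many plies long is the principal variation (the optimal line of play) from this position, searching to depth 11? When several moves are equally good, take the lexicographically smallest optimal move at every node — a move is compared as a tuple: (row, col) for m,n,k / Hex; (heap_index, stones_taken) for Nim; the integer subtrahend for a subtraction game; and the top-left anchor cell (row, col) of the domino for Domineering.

PV length from [XO/OO/.X/.X]: 2 plies

[XO/OO/.X/.X] X move#1: (2,0):+0/XO/OO/XX/.X*, (3,0):+0/XO/OO/.X/XX
[XO/OO/XX/.X] O move#2: (3,0):+0/XO/OO/XX/OX*
[XO/OO/XX/OX] end (terminal +0, X#3); searched XO/OO/.X/.X to 11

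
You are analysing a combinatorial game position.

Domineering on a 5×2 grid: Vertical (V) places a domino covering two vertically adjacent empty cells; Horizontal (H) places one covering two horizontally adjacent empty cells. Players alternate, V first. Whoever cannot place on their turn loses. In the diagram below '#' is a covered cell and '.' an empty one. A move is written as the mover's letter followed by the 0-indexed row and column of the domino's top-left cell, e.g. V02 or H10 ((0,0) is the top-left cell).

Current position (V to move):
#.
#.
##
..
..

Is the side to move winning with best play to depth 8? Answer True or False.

[#./#./##/../..] V move#1: V01:-1/##/##/##/../.., V30:+1/#./#./##/#./#.*, V31:+1/#./#./##/.#/.#
[#./#./##/#./#.] end (terminal -1, H#2); searched #./#./##/../.. to 8

V winning at [#./#./##/../..]: True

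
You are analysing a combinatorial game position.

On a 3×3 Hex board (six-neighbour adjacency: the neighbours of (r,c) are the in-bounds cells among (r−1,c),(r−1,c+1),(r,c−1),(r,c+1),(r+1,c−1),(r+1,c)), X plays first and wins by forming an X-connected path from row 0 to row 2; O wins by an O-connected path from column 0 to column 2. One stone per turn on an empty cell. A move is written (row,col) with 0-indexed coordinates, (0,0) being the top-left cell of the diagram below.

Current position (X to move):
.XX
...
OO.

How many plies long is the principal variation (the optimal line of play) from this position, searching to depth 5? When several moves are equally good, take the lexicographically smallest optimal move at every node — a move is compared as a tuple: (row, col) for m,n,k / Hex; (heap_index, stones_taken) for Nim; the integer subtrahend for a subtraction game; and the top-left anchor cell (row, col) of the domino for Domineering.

PV length from [.XX/.../OO.]: 4 plies

ply 1, X at .XX/.../OO. | (0,0)=-1→XXX/.../OO.*; (1,0)=-1→.XX/X../OO.; (1,1)=-1→.XX/.X./OO.; (1,2)=-1→.XX/..X/OO.; (2,2)=-1→.XX/.../OOX
ply 2, O at XXX/.../OO. | (1,0)=+1→XXX/O../OO.*; (1,1)=+1→XXX/.O./OO.; (1,2)=+1→XXX/..O/OO.; (2,2)=+1→XXX/.../OOO
ply 3, X at XXX/O../OO. | (1,1)=-1→XXX/OX./OO.*; (1,2)=-1→XXX/O.X/OO.; (2,2)=-1→XXX/O../OOX
ply 4, O at XXX/OX./OO. | (1,2)=+1→XXX/OXO/OO.*; (2,2)=+1→XXX/OX./OOO
ply 5: XXX/OXO/OO. is terminal -1 (X); from .XX/.../OO. depth 5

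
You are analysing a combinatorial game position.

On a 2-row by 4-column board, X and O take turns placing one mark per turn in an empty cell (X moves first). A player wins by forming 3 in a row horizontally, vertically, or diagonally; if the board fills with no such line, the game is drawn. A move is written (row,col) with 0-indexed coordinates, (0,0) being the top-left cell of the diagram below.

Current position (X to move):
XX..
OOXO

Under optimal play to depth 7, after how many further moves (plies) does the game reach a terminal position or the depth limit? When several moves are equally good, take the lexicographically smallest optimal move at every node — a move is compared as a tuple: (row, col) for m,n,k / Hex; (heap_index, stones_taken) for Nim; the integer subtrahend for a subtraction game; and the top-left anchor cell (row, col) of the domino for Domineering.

p1 X@[XX../OOXO]: (0,2)[XXX./OOXO]+1* (0,3)[XX.X/OOXO]+0
p2 O@[XXX./OOXO] terminal -1; root [XX../OOXO] d7

PV length from [XX../OOXO]: 1 ply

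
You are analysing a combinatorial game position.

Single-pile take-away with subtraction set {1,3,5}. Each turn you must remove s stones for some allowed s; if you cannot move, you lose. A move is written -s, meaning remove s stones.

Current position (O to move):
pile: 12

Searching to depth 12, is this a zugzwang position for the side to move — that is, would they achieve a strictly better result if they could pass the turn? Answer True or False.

zugzwang(12, O) = True

p1 O@[12]: -1[11]-1* -3[9]-1 -5[7]-1
p2 X@[11]: -1[10]+1* -3[8]+1 -5[6]+1
p3 O@[10]: -1[9]-1* -3[7]-1 -5[5]-1
p4 X@[9]: -1[8]+1* -3[6]+1 -5[4]+1
p5 O@[8]: -1[7]-1* -3[5]-1 -5[3]-1
p6 X@[7]: -1[6]+1* -3[4]+1 -5[2]+1
p7 O@[6]: -1[5]-1* -3[3]-1 -5[1]-1
p8 X@[5]: -1[4]+1* -3[2]+1 -5[0]+1
p9 O@[4]: -1[3]-1* -3[1]-1
p10 X@[3]: -1[2]+1* -3[0]+1
p11 O@[2]: -1[1]-1*
p12 X@[1]: -1[0]+1*
p13 O@[0] terminal -1; root [12] d12
suppose O passes — search the same position with X to move:
pass> p1 X@[12]: -1[11]-1* -3[9]-1 -5[7]-1
pass> p2 O@[11]: -1[10]+1* -3[8]+1 -5[6]+1
pass> p3 X@[10]: -1[9]-1* -3[7]-1 -5[5]-1
pass> p4 O@[9]: -1[8]+1* -3[6]+1 -5[4]+1
pass> p5 X@[8]: -1[7]-1* -3[5]-1 -5[3]-1
pass> p6 O@[7]: -1[6]+1* -3[4]+1 -5[2]+1
pass> p7 X@[6]: -1[5]-1* -3[3]-1 -5[1]-1
pass> p8 O@[5]: -1[4]+1* -3[2]+1 -5[0]+1
pass> p9 X@[4]: -1[3]-1* -3[1]-1
pass> p10 O@[3]: -1[2]+1* -3[0]+1
pass> p11 X@[2]: -1[1]-1*
pass> p12 O@[1]: -1[0]+1*
pass> p13 X@[0] terminal -1; root [12] d12
for O: play -1, pass +1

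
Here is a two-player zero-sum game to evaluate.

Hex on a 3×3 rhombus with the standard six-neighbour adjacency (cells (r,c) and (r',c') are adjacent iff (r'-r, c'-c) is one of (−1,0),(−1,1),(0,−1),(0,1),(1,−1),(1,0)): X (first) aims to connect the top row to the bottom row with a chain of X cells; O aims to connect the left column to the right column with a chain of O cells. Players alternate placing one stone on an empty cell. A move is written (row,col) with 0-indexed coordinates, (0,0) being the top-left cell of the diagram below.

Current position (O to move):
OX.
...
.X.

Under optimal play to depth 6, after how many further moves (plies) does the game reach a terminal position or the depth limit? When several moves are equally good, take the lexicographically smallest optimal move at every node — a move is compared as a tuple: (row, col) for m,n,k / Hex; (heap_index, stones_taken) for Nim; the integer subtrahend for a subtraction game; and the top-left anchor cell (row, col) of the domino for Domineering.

ply 1, O at OX./.../.X. | (0,2)=-1→OXO/.../.X.; (1,0)=-1→OX./O../.X.; (1,1)=+1→OX./.O./.X.*; (1,2)=-1→OX./..O/.X.; (2,0)=-1→OX./.../OX.; (2,2)=-1→OX./.../.XO
ply 2, X at OX./.O./.X. | (0,2)=-1→OXX/.O./.X.*; (1,0)=-1→OX./XO./.X.; (1,2)=-1→OX./.OX/.X.; (2,0)=-1→OX./.O./XX.; (2,2)=-1→OX./.O./.XX
ply 3, O at OXX/.O./.X. | (1,0)=-1→OXX/OO./.X.; (1,2)=+1→OXX/.OO/.X.*; (2,0)=-1→OXX/.O./OX.; (2,2)=-1→OXX/.O./.XO
ply 4, X at OXX/.OO/.X. | (1,0)=-1→OXX/XOO/.X.*; (2,0)=-1→OXX/.OO/XX.; (2,2)=-1→OXX/.OO/.XX
ply 5, O at OXX/XOO/.X. | (2,0)=+1→OXX/XOO/OX.*; (2,2)=-1→OXX/XOO/.XO
ply 6: OXX/XOO/OX. is terminal -1 (X); from OX./.../.X. depth 6

PV length from [OX./.../.X.]: 5 plies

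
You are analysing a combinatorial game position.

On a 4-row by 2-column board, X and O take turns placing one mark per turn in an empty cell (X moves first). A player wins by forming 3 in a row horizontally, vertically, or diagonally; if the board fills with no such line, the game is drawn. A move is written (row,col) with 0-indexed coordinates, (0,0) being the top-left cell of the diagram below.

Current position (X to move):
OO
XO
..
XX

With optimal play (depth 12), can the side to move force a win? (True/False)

X winning at [OO/XO/../XX]: True

ply 1, X at OO/XO/../XX | (2,0)=+1→OO/XO/X./XX*; (2,1)=+0→OO/XO/.X/XX
ply 2: OO/XO/X./XX is terminal -1 (O); from OO/XO/../XX depth 12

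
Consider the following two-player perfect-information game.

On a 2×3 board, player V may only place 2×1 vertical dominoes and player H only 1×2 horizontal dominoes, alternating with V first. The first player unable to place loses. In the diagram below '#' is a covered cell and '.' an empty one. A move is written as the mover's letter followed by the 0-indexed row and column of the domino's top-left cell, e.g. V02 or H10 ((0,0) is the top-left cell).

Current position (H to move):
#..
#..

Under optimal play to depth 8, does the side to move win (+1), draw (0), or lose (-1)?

value(#../#.., H) = +1

p1 H@[#../#..]: H01[###/#..]+1* H11[#../###]+1
p2 V@[###/#..] terminal -1; root [#../#..] d8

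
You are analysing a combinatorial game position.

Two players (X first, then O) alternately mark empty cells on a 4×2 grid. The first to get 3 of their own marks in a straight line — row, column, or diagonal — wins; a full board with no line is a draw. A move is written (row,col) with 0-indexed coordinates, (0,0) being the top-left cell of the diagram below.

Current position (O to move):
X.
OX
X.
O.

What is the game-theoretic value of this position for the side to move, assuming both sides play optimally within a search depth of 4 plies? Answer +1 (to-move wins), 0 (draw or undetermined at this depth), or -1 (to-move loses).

[X./OX/X./O.] O move#1: (0,1):+0/XO/OX/X./O.*, (2,1):+0/X./OX/XO/O., (3,1):+0/X./OX/X./OO
[XO/OX/X./O.] X move#2: (2,1):+0/XO/OX/XX/O.*, (3,1):+0/XO/OX/X./OX
[XO/OX/XX/O.] O move#3: (3,1):+0/XO/OX/XX/OO*
[XO/OX/XX/OO] end (terminal +0, X#4); searched X./OX/X./O. to 4

value(X./OX/X./O., O) = 0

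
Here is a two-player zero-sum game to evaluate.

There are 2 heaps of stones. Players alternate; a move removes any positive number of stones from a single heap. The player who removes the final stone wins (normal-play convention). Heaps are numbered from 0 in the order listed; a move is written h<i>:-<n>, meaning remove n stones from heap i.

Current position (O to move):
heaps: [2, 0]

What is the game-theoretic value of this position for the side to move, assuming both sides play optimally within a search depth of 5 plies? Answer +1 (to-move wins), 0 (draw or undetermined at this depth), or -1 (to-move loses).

value((2,0), O) = +1

ply 1, O at (2,0) | h0:-1=-1→(1,0); h0:-2=+1→(0,0)*
ply 2: (0,0) is terminal -1 (X); from (2,0) depth 5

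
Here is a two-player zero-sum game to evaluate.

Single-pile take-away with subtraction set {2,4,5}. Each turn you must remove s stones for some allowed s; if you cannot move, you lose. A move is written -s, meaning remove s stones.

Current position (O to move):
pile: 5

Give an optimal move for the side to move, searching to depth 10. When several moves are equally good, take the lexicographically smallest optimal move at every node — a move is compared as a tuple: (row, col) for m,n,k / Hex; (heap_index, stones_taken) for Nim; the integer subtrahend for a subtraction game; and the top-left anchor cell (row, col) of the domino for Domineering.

[5] O move#1: -2:-1/3, -4:+1/1*, -5:+1/0
[1] end (terminal -1, X#2); searched 5 to 10

O's best at [5]: -4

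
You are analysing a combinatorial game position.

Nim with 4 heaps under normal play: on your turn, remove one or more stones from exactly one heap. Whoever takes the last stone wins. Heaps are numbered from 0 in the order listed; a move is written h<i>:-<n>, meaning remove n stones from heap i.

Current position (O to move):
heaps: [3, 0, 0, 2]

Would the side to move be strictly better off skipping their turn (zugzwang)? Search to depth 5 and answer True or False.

[(3,0,0,2)] O move#1: h0:-1:+1/(2,0,0,2)*, h0:-2:-1/(1,0,0,2), h0:-3:-1/(0,0,0,2), h3:-1:-1/(3,0,0,1), h3:-2:-1/(3,0,0,0)
[(2,0,0,2)] X move#2: h0:-1:-1/(1,0,0,2)*, h0:-2:-1/(0,0,0,2), h3:-1:-1/(2,0,0,1), h3:-2:-1/(2,0,0,0)
[(1,0,0,2)] O move#3: h0:-1:-1/(0,0,0,2), h3:-1:+1/(1,0,0,1)*, h3:-2:-1/(1,0,0,0)
[(1,0,0,1)] X move#4: h0:-1:-1/(0,0,0,1)*, h3:-1:-1/(1,0,0,0)
[(0,0,0,1)] O move#5: h3:-1:+1/(0,0,0,0)*
[(0,0,0,0)] end (terminal -1, X#6); searched (3,0,0,2) to 5
pass branch (X moves first from the same position):
  | [(3,0,0,2)] X move#1: h0:-1:+1/(2,0,0,2)*, h0:-2:-1/(1,0,0,2), h0:-3:-1/(0,0,0,2), h3:-1:-1/(3,0,0,1), h3:-2:-1/(3,0,0,0)
  | [(2,0,0,2)] O move#2: h0:-1:-1/(1,0,0,2)*, h0:-2:-1/(0,0,0,2), h3:-1:-1/(2,0,0,1), h3:-2:-1/(2,0,0,0)
  | [(1,0,0,2)] X move#3: h0:-1:-1/(0,0,0,2), h3:-1:+1/(1,0,0,1)*, h3:-2:-1/(1,0,0,0)
  | [(1,0,0,1)] O move#4: h0:-1:-1/(0,0,0,1)*, h3:-1:-1/(1,0,0,0)
  | [(0,0,0,1)] X move#5: h3:-1:+1/(0,0,0,0)*
  | [(0,0,0,0)] end (terminal -1, O#6); searched (3,0,0,2) to 5
O moving scores +1; O passing scores -1

zugzwang((3,0,0,2), O) = False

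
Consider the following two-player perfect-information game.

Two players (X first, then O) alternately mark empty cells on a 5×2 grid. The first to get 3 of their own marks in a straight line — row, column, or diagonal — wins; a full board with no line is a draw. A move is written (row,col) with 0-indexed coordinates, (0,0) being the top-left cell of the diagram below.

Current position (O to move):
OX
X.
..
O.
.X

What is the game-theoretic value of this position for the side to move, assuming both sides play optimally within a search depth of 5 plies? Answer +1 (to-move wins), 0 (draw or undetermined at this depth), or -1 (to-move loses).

value(OX/X./../O./.X, O) = 0

p1 O@[OX/X./../O./.X]: (1,1)[OX/XO/../O./.X]+0* (2,0)[OX/X./O./O./.X]+0 (2,1)[OX/X./.O/O./.X]+0 (3,1)[OX/X./../OO/.X]+0 (4,0)[OX/X./../O./OX]+0
p2 X@[OX/XO/../O./.X]: (2,0)[OX/XO/X./O./.X]+0* (2,1)[OX/XO/.X/O./.X]+0 (3,1)[OX/XO/../OX/.X]+0 (4,0)[OX/XO/../O./XX]+0
p3 O@[OX/XO/X./O./.X]: (2,1)[OX/XO/XO/O./.X]+0* (3,1)[OX/XO/X./OO/.X]+0 (4,0)[OX/XO/X./O./OX]+0
p4 X@[OX/XO/XO/O./.X]: (3,1)[OX/XO/XO/OX/.X]+0* (4,0)[OX/XO/XO/O./XX]-1
p5 O@[OX/XO/XO/OX/.X]: (4,0)[OX/XO/XO/OX/OX]+0*
p6 X@[OX/XO/XO/OX/OX] terminal +0; root [OX/X./../O./.X] d5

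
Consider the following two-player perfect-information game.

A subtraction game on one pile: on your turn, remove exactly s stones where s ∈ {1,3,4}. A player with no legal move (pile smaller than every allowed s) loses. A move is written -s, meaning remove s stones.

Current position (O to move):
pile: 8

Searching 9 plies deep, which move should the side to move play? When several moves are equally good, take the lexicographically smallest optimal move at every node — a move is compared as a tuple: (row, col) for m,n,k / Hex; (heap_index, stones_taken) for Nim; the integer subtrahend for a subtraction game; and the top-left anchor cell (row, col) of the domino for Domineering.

O's best at [8]: -1

ply 1, O at 8 | -1=+1→7*; -3=-1→5; -4=-1→4
ply 2, X at 7 | -1=-1→6*; -3=-1→4; -4=-1→3
ply 3, O at 6 | -1=-1→5; -3=-1→3; -4=+1→2*
ply 4, X at 2 | -1=-1→1*
ply 5, O at 1 | -1=+1→0*
ply 6: 0 is terminal -1 (X); from 8 depth 9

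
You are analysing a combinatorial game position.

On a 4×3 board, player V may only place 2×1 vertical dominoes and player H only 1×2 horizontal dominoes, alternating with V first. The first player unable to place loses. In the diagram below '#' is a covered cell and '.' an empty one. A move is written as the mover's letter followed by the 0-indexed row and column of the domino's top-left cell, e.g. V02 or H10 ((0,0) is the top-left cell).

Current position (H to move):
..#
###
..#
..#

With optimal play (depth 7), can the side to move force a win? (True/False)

ply 1, H at ..#/###/..#/..# | H00=-1→###/###/..#/..#; H20=+1→..#/###/###/..#*; H30=+1→..#/###/..#/###
ply 2: ..#/###/###/..# is terminal -1 (V); from ..#/###/..#/..# depth 7

H winning at [..#/###/..#/..#]: True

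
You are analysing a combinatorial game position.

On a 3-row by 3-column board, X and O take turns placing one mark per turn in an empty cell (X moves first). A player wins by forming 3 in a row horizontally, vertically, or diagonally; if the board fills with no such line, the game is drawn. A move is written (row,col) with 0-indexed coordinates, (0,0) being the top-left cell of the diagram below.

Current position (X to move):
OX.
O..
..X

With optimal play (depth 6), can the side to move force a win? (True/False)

X winning at [OX./O../..X]: True

[OX./O../..X] X move#1: (0,2):-1/OXX/O../..X, (1,1):-1/OX./OX./..X, (1,2):-1/OX./O.X/..X, (2,0):+1/OX./O../X.X*, (2,1):-1/OX./O../.XX
[OX./O../X.X] O move#2: (0,2):-1/OXO/O../X.X*, (1,1):-1/OX./OO./X.X, (1,2):-1/OX./O.O/X.X, (2,1):-1/OX./O../XOX
[OXO/O../X.X] X move#3: (1,1):+0/OXO/OX./X.X, (1,2):+0/OXO/O.X/X.X, (2,1):+1/OXO/O../XXX*
[OXO/O../XXX] end (terminal -1, O#4); searched OX./O../..X to 6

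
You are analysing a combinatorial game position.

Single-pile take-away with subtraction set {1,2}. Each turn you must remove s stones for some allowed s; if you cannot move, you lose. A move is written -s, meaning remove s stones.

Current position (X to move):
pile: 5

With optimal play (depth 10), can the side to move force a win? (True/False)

p1 X@[5]: -1[4]-1 -2[3]+1*
p2 O@[3]: -1[2]-1* -2[1]-1
p3 X@[2]: -1[1]-1 -2[0]+1*
p4 O@[0] terminal -1; root [5] d10

X winning at [5]: True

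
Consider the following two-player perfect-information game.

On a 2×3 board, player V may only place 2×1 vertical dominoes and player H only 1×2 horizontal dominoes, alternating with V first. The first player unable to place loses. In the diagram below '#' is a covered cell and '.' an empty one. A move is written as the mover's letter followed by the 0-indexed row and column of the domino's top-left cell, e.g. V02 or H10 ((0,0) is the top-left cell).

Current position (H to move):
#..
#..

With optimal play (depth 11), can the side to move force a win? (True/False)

p1 H@[#../#..]: H01[###/#..]+1* H11[#../###]+1
p2 V@[###/#..] terminal -1; root [#../#..] d11

H winning at [#../#..]: True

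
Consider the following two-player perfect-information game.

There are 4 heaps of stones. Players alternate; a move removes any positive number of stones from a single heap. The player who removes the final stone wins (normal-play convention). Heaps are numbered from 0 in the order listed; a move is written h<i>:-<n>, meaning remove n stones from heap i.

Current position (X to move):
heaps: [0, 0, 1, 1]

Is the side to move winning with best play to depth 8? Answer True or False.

X winning at [(0,0,1,1)]: False

[(0,0,1,1)] X move#1: h2:-1:-1/(0,0,0,1)*, h3:-1:-1/(0,0,1,0)
[(0,0,0,1)] O move#2: h3:-1:+1/(0,0,0,0)*
[(0,0,0,0)] end (terminal -1, X#3); searched (0,0,1,1) to 8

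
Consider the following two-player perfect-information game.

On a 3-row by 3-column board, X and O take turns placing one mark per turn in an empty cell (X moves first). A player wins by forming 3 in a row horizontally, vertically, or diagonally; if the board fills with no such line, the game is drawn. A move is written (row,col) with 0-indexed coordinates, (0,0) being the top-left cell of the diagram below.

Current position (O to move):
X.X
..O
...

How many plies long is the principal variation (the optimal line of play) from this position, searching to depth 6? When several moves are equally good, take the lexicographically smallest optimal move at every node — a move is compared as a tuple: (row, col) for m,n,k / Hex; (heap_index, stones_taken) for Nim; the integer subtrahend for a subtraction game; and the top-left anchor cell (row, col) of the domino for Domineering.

ply 1, O at X.X/..O/... | (0,1)=-1→XOX/..O/...*; (1,0)=-1→X.X/O.O/...; (1,1)=-1→X.X/.OO/...; (2,0)=-1→X.X/..O/O..; (2,1)=-1→X.X/..O/.O.; (2,2)=-1→X.X/..O/..O
ply 2, X at XOX/..O/... | (1,0)=+0→XOX/X.O/...; (1,1)=+1→XOX/.XO/...*; (2,0)=+1→XOX/..O/X..; (2,1)=+0→XOX/..O/.X.; (2,2)=-1→XOX/..O/..X
ply 3, O at XOX/.XO/... | (1,0)=-1→XOX/OXO/...*; (2,0)=-1→XOX/.XO/O..; (2,1)=-1→XOX/.XO/.O.; (2,2)=-1→XOX/.XO/..O
ply 4, X at XOX/OXO/... | (2,0)=+1→XOX/OXO/X..*; (2,1)=+1→XOX/OXO/.X.; (2,2)=+1→XOX/OXO/..X
ply 5: XOX/OXO/X.. is terminal -1 (O); from X.X/..O/... depth 6

PV length from [X.X/..O/...]: 4 plies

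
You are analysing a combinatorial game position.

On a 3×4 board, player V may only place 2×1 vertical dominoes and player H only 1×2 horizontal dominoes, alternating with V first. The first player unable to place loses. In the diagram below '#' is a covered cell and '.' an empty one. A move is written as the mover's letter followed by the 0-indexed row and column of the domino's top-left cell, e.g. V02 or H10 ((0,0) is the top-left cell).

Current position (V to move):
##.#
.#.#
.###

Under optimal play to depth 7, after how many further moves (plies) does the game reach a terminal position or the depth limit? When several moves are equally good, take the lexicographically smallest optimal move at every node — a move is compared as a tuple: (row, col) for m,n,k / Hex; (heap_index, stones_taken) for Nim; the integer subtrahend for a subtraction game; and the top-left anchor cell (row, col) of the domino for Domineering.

ply 1, V at ##.#/.#.#/.### | V02=+1→####/.###/.###*; V10=+1→##.#/##.#/####
ply 2: ####/.###/.### is terminal -1 (H); from ##.#/.#.#/.### depth 7

PV length from [##.#/.#.#/.###]: 1 ply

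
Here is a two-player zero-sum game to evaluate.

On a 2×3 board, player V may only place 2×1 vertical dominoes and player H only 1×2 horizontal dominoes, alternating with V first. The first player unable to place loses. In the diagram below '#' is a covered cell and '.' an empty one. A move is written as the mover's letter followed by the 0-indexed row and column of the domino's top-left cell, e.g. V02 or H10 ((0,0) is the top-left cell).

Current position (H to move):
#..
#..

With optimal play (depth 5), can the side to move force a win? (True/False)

p1 H@[#../#..]: H01[###/#..]+1* H11[#../###]+1
p2 V@[###/#..] terminal -1; root [#../#..] d5

H winning at [#../#..]: True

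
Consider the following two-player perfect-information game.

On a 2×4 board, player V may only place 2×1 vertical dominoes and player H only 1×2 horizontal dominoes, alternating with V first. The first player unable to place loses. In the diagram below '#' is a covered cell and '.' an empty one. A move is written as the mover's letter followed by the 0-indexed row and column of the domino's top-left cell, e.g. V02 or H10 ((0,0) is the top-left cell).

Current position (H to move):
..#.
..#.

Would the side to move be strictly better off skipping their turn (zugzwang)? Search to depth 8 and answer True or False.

zugzwang(..#./..#., H) = False

ply 1, H at ..#./..#. | H00=+1→###./..#.*; H10=+1→..#./###.
ply 2, V at ###./..#. | V03=-1→####/..##*
ply 3, H at ####/..## | H10=+1→####/####*
ply 4: ####/#### is terminal -1 (V); from ..#./..#. depth 8
pass branch (V moves first from the same position):
  | ply 1, V at ..#./..#. | V00=+1→#.#./#.#.*; V01=+1→.##./.##.; V03=-1→..##/..##
  | ply 2: #.#./#.#. is terminal -1 (H); from ..#./..#. depth 8
H moving scores +1; H passing scores -1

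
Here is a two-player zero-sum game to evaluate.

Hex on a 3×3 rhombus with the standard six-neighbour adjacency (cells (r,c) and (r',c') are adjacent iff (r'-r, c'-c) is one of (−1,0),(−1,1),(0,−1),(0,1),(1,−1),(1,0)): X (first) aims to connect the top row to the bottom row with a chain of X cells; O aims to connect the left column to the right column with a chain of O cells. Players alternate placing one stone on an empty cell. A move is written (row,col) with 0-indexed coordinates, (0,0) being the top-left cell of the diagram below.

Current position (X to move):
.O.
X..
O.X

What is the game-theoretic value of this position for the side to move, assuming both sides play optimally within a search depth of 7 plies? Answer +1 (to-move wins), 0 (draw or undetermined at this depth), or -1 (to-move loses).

ply 1, X at .O./X../O.X | (0,0)=-1→XO./X../O.X; (0,2)=-1→.OX/X../O.X; (1,1)=+1→.O./XX./O.X*; (1,2)=-1→.O./X.X/O.X; (2,1)=-1→.O./X../OXX
ply 2, O at .O./XX./O.X | (0,0)=-1→OO./XX./O.X*; (0,2)=-1→.OO/XX./O.X; (1,2)=-1→.O./XXO/O.X; (2,1)=-1→.O./XX./OOX
ply 3, X at OO./XX./O.X | (0,2)=+1→OOX/XX./O.X*; (1,2)=-1→OO./XXX/O.X; (2,1)=-1→OO./XX./OXX
ply 4, O at OOX/XX./O.X | (1,2)=-1→OOX/XXO/O.X*; (2,1)=-1→OOX/XX./OOX
ply 5, X at OOX/XXO/O.X | (2,1)=+1→OOX/XXO/OXX*
ply 6: OOX/XXO/OXX is terminal -1 (O); from .O./X../O.X depth 7

value(.O./X../O.X, X) = +1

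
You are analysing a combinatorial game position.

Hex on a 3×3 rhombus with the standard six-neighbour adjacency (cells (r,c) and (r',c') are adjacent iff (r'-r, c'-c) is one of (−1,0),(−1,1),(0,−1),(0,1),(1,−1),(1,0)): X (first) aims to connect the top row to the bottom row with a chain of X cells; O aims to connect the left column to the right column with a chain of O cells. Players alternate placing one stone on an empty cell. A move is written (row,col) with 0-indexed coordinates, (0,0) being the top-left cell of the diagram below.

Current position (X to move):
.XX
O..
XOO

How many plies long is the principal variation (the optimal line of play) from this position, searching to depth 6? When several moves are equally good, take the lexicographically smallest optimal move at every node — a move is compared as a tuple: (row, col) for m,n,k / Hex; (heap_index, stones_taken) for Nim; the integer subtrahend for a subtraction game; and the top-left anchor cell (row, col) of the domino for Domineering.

p1 X@[.XX/O../XOO]: (0,0)[XXX/O../XOO]-1 (1,1)[.XX/OX./XOO]+1* (1,2)[.XX/O.X/XOO]-1
p2 O@[.XX/OX./XOO] terminal -1; root [.XX/O../XOO] d6

PV length from [.XX/O../XOO]: 1 ply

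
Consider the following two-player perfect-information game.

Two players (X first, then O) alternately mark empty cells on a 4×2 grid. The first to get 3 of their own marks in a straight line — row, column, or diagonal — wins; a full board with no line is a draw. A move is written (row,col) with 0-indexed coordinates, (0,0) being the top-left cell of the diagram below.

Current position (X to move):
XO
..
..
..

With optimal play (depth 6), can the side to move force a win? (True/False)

X winning at [XO/../../..]: False

[XO/../../..] X move#1: (1,0):+0/XO/X./../..*, (1,1):+0/XO/.X/../.., (2,0):+0/XO/../X./.., (2,1):+0/XO/../.X/.., (3,0):+0/XO/../../X., (3,1):+0/XO/../../.X
[XO/X./../..] O move#2: (1,1):-1/XO/XO/../.., (2,0):+0/XO/X./O./..*, (2,1):-1/XO/X./.O/.., (3,0):-1/XO/X./../O., (3,1):-1/XO/X./../.O
[XO/X./O./..] X move#3: (1,1):+0/XO/XX/O./..*, (2,1):+0/XO/X./OX/.., (3,0):+0/XO/X./O./X., (3,1):+0/XO/X./O./.X
[XO/XX/O./..] O move#4: (2,1):+0/XO/XX/OO/..*, (3,0):+0/XO/XX/O./O., (3,1):+0/XO/XX/O./.O
[XO/XX/OO/..] X move#5: (3,0):+0/XO/XX/OO/X.*, (3,1):+0/XO/XX/OO/.X
[XO/XX/OO/X.] O move#6: (3,1):+0/XO/XX/OO/XO*
[XO/XX/OO/XO] end (terminal +0, X#7); searched XO/../../.. to 6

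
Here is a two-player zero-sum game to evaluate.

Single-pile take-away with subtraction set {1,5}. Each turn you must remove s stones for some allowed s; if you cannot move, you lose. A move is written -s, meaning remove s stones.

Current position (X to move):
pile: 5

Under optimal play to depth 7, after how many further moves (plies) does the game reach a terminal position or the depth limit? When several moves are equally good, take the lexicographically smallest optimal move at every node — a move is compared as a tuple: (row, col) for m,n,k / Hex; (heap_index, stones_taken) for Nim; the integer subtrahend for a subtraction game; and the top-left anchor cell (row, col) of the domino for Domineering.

p1 X@[5]: -1[4]+1* -5[0]+1
p2 O@[4]: -1[3]-1*
p3 X@[3]: -1[2]+1*
p4 O@[2]: -1[1]-1*
p5 X@[1]: -1[0]+1*
p6 O@[0] terminal -1; root [5] d7

PV length from [5]: 5 plies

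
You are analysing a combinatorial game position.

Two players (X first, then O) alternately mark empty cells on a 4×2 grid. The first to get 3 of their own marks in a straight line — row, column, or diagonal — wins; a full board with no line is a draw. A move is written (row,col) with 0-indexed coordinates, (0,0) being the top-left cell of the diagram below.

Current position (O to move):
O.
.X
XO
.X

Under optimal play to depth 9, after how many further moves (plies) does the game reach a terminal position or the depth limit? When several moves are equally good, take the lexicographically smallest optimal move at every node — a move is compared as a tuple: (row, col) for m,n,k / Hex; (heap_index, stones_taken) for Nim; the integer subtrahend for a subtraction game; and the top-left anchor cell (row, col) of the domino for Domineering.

ply 1, O at O./.X/XO/.X | (0,1)=+0→OO/.X/XO/.X*; (1,0)=+0→O./OX/XO/.X; (3,0)=+0→O./.X/XO/OX
ply 2, X at OO/.X/XO/.X | (1,0)=+0→OO/XX/XO/.X*; (3,0)=+0→OO/.X/XO/XX
ply 3, O at OO/XX/XO/.X | (3,0)=+0→OO/XX/XO/OX*
ply 4: OO/XX/XO/OX is terminal +0 (X); from O./.X/XO/.X depth 9

PV length from [O./.X/XO/.X]: 3 plies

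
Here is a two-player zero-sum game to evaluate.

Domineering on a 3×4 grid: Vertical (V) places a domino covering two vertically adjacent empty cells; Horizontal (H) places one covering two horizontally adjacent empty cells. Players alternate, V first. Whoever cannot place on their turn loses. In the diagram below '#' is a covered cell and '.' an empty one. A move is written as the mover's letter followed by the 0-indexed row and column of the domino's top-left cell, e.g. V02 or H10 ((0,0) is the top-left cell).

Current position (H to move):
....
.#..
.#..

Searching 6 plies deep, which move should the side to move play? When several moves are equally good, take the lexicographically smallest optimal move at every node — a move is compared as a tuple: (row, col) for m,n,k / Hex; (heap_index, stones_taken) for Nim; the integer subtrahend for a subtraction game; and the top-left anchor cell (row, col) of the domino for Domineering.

ply 1, H at ..../.#../.#.. | H00=-1→##../.#../.#..; H01=-1→.##./.#../.#..; H02=-1→..##/.#../.#..; H12=+1→..../.###/.#..*; H22=-1→..../.#../.###
ply 2, V at ..../.###/.#.. | V00=-1→#.../####/.#..*; V10=-1→..../####/##..
ply 3, H at #.../####/.#.. | H01=+1→###./####/.#..*; H02=+1→#.##/####/.#..; H22=+1→#.../####/.###
ply 4: ###./####/.#.. is terminal -1 (V); from ..../.#../.#.. depth 6

H's best at [..../.#../.#..]: H12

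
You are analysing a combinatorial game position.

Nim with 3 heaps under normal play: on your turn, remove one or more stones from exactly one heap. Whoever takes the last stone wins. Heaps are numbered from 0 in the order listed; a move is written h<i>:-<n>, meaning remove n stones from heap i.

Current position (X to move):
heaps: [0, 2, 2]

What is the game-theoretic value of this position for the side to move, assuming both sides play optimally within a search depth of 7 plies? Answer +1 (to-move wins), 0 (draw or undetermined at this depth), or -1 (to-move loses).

p1 X@[(0,2,2)]: h1:-1[(0,1,2)]-1* h1:-2[(0,0,2)]-1 h2:-1[(0,2,1)]-1 h2:-2[(0,2,0)]-1
p2 O@[(0,1,2)]: h1:-1[(0,0,2)]-1 h2:-1[(0,1,1)]+1* h2:-2[(0,1,0)]-1
p3 X@[(0,1,1)]: h1:-1[(0,0,1)]-1* h2:-1[(0,1,0)]-1
p4 O@[(0,0,1)]: h2:-1[(0,0,0)]+1*
p5 X@[(0,0,0)] terminal -1; root [(0,2,2)] d7

value((0,2,2), X) = -1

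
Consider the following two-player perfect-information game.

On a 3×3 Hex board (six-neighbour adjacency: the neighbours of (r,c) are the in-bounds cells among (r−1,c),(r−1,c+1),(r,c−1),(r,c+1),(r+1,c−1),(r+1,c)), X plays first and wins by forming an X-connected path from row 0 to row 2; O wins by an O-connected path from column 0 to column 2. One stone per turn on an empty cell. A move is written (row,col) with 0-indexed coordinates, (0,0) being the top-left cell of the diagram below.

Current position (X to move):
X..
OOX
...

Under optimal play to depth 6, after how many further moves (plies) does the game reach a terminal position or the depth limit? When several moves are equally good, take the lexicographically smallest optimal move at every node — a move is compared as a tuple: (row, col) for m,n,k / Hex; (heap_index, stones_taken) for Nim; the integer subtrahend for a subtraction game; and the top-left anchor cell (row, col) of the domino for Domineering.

PV length from [X../OOX/...]: 5 plies

[X../OOX/...] X move#1: (0,1):-1/XX./OOX/..., (0,2):+1/X.X/OOX/...*, (2,0):-1/X../OOX/X.., (2,1):-1/X../OOX/.X., (2,2):-1/X../OOX/..X
[X.X/OOX/...] O move#2: (0,1):-1/XOX/OOX/...*, (2,0):-1/X.X/OOX/O.., (2,1):-1/X.X/OOX/.O., (2,2):-1/X.X/OOX/..O
[XOX/OOX/...] X move#3: (2,0):+1/XOX/OOX/X..*, (2,1):+1/XOX/OOX/.X., (2,2):+1/XOX/OOX/..X
[XOX/OOX/X..] O move#4: (2,1):-1/XOX/OOX/XO.*, (2,2):-1/XOX/OOX/X.O
[XOX/OOX/XO.] X move#5: (2,2):+1/XOX/OOX/XOX*
[XOX/OOX/XOX] end (terminal -1, O#6); searched X../OOX/... to 6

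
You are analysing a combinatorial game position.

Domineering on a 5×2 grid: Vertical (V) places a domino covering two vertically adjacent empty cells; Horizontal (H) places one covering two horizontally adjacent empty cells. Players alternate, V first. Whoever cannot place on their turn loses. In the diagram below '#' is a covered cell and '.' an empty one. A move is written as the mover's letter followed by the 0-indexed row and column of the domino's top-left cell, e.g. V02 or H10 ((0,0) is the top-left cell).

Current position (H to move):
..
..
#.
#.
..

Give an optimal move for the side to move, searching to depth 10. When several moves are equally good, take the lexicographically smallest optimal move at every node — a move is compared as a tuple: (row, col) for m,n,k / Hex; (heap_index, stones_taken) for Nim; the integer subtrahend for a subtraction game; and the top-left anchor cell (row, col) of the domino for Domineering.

H's best at [../../#./#./..]: H00

p1 H@[../../#./#./..]: H00[##/../#./#./..]+1* H10[../##/#./#./..]+1 H40[../../#./#./##]-1
p2 V@[##/../#./#./..]: V11[##/.#/##/#./..]-1* V21[##/../##/##/..]-1 V31[##/../#./##/.#]-1
p3 H@[##/.#/##/#./..]: H40[##/.#/##/#./##]+1*
p4 V@[##/.#/##/#./##] terminal -1; root [../../#./#./..] d10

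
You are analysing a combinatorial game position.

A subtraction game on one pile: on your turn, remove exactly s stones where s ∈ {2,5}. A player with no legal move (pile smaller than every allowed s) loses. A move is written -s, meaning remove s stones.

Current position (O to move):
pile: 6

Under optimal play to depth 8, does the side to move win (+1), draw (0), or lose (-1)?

value(6, O) = +1

ply 1, O at 6 | -2=+1→4*; -5=+1→1
ply 2, X at 4 | -2=-1→2*
ply 3, O at 2 | -2=+1→0*
ply 4: 0 is terminal -1 (X); from 6 depth 8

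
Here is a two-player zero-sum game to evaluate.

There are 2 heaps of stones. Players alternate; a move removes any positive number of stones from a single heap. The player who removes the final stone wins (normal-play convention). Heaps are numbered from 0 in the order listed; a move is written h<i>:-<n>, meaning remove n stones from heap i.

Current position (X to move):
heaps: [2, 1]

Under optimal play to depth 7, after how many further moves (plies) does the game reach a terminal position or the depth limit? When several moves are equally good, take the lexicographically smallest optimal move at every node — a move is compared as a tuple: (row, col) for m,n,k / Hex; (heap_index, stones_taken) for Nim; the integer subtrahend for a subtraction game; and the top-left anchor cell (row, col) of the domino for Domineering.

PV length from [(2,1)]: 3 plies

p1 X@[(2,1)]: h0:-1[(1,1)]+1* h0:-2[(0,1)]-1 h1:-1[(2,0)]-1
p2 O@[(1,1)]: h0:-1[(0,1)]-1* h1:-1[(1,0)]-1
p3 X@[(0,1)]: h1:-1[(0,0)]+1*
p4 O@[(0,0)] terminal -1; root [(2,1)] d7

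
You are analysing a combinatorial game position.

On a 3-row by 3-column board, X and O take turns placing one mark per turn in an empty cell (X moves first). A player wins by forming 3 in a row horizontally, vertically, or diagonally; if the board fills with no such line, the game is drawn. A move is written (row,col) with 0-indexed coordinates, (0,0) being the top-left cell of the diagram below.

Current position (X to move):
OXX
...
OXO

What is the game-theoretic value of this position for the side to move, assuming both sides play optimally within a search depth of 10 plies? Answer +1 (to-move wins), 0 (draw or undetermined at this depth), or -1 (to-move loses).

ply 1, X at OXX/.../OXO | (1,0)=-1→OXX/X../OXO; (1,1)=+1→OXX/.X./OXO*; (1,2)=-1→OXX/..X/OXO
ply 2: OXX/.X./OXO is terminal -1 (O); from OXX/.../OXO depth 10

value(OXX/.../OXO, X) = +1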